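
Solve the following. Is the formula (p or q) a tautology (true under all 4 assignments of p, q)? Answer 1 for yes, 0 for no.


Check all 4 assignments:
p=0, q=0: 0
p=0, q=1: 1
p=1, q=0: 1
p=1, q=1: 1
Satisfying count = 3/4.
Tautology iff count = 4: no.

0


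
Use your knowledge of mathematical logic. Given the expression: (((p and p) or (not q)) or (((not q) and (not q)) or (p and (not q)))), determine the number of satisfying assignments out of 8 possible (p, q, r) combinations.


Check all 8 assignments:
p=0, q=0, r=0: 1
p=0, q=0, r=1: 1
p=0, q=1, r=0: 0
p=0, q=1, r=1: 0
p=1, q=0, r=0: 1
p=1, q=0, r=1: 1
p=1, q=1, r=0: 1
p=1, q=1, r=1: 1
Count of True = 6

6


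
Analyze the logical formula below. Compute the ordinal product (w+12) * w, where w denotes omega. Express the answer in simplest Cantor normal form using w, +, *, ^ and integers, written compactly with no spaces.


Compute (w+12) * w.
Ordinal * is associative and left-distributive over +, but NOT commutative; for finite n>1, n*w = w but w*n stays w*n.
(w+12) * w = sup{(w+12)*k : k<w} = sup{w*k+12} = w^2 (the +12 tail is absorbed in the limit).
Result = w^2

w^2


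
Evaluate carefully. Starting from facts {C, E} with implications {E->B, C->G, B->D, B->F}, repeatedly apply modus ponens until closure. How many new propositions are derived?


Initial facts: {C, E}
Apply modus ponens to closure:
  E and E->B  =>  B
  C and C->G  =>  G
  B and B->D  =>  D
  B and B->F  =>  F
Final known: {B, C, D, E, F, G}
New propositions: {B, D, F, G}
Count = 4

4


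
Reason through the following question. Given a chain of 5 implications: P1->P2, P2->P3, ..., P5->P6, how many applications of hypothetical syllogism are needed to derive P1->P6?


With 5 implications in a chain connecting 6 propositions:
P1->P2, P2->P3, ..., P5->P6
Steps needed = (number of implications) - 1 = 5 - 1 = 4

4


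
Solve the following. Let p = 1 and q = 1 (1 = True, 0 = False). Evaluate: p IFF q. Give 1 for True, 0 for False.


p = 1, q = 1
Operation: p IFF q
Evaluate: 1 IFF 1 = 1

1


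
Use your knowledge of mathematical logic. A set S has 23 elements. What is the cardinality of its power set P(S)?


The power set of a set with n elements has 2^n elements.
|P(S)| = 2^23 = 8388608

8388608


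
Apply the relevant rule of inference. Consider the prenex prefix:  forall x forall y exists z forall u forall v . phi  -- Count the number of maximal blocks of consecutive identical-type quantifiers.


Quantifier-type sequence: A A E A A  (A=forall, E=exists)
Group into maximal same-type runs:
  Ax2 | Ex1 | Ax2
Number of blocks = 3

3


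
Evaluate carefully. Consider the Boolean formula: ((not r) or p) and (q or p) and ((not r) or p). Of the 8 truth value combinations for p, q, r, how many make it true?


Evaluate all 8 assignments for p, q, r:
p=0, q=0, r=0: 0
p=0, q=0, r=1: 0
p=0, q=1, r=0: 1
p=0, q=1, r=1: 0
p=1, q=0, r=0: 1
p=1, q=0, r=1: 1
p=1, q=1, r=0: 1
p=1, q=1, r=1: 1
Satisfying count = 5

5


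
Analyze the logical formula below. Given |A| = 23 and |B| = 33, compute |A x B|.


The Cartesian product A x B contains all ordered pairs (a, b).
|A x B| = |A| * |B| = 23 * 33 = 759

759


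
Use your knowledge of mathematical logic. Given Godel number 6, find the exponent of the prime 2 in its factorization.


Factorize 6 by dividing by 2 repeatedly.
Division steps: 2 divides 6 exactly 1 time(s).
Exponent of 2 = 1

1


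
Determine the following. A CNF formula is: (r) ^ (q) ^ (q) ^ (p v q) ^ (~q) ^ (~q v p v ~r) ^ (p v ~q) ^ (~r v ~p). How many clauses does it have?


A CNF formula is a conjunction of clauses.
Clauses are separated by ^.
Counting the conjuncts: 8 clauses.

8


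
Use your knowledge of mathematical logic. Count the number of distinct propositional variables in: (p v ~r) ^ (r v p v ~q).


Identify each variable that appears in the formula.
Variables found: p, q, r
Count = 3

3


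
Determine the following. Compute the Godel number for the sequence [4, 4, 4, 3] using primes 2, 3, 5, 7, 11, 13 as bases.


Encode each element as an exponent of the corresponding prime:
  2^4 = 16
  3^4 = 81
  5^4 = 625
  7^3 = 343
Product = 16 * 81 * 625 * 343 = 277830000

277830000


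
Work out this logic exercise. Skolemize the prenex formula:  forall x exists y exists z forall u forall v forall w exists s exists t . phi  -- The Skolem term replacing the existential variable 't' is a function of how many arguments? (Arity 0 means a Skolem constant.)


Quantifier prefix: forall x exists y exists z forall u forall v forall w exists s exists t
't' is existentially quantified at position 8.
Universal variables preceding it: x, u, v, w
Skolem function arity = 4

4


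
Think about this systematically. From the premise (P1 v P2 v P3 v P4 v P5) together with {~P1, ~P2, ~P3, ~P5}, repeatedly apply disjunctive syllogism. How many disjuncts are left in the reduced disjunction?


Original disjuncts (5): P1, P2, P3, P4, P5
Negated (eliminate): ~P1, ~P2, ~P3, ~P5
Remaining disjuncts: P4
Count = 5 - 4 = 1

1


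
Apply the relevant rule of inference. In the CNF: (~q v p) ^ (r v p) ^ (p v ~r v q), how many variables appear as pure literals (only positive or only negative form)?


Check each variable for pure literal status:
p: pure positive
q: mixed (not pure)
r: mixed (not pure)
Pure literal count = 1

1


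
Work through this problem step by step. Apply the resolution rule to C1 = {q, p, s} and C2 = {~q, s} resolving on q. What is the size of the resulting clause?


Remove q from C1 and ~q from C2.
C1 remainder: {p, s}
C2 remainder: {s}
Union (resolvent): {p, s}
Resolvent has 2 literal(s).

2


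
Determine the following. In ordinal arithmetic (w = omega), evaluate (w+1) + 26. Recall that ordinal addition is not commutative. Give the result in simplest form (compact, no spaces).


Compute (w+1) + 26.
Ordinal + is associative but NOT commutative; for finite n>0, n + w = w but w + n stays w+n.
By associativity: (w+1) + 26 = w + (1+26) = w+27.
Result = w+27

w+27


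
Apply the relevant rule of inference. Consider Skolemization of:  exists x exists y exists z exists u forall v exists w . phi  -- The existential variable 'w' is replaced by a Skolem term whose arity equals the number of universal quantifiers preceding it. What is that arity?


Quantifier prefix: exists x exists y exists z exists u forall v exists w
'w' is existentially quantified at position 6.
Universal variables preceding it: v
Skolem function arity = 1

1


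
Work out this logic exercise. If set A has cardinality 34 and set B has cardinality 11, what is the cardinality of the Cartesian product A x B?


The Cartesian product A x B contains all ordered pairs (a, b).
|A x B| = |A| * |B| = 34 * 11 = 374

374


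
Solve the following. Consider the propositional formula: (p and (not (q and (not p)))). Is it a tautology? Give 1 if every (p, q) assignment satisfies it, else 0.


Check all 4 assignments:
p=0, q=0: 0
p=0, q=1: 0
p=1, q=0: 1
p=1, q=1: 1
Satisfying count = 2/4.
Tautology iff count = 4: no.

0


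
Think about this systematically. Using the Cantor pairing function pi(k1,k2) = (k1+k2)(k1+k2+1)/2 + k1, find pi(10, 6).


k1 + k2 = 16
(k1+k2)(k1+k2+1)/2 = 16 * 17 / 2 = 136
pi = 136 + 10 = 146

146


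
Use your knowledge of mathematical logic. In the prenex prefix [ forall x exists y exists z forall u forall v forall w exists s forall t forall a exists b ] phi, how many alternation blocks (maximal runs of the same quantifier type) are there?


Quantifier-type sequence: A E E A A A E A A E  (A=forall, E=exists)
Group into maximal same-type runs:
  Ax1 | Ex2 | Ax3 | Ex1 | Ax2 | Ex1
Number of blocks = 6

6


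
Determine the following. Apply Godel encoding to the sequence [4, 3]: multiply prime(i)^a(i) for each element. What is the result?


Encode each element as an exponent of the corresponding prime:
  2^4 = 16
  3^3 = 27
Product = 16 * 27 = 432

432


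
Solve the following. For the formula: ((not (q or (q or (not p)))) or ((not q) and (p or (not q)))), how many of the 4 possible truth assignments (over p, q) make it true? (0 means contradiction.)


Check all 4 assignments:
p=0, q=0: 1
p=0, q=1: 0
p=1, q=0: 1
p=1, q=1: 0
Count of True = 2

2


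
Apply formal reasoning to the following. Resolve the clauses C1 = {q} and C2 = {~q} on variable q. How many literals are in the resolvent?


Remove q from C1 and ~q from C2.
C1 remainder: {}
C2 remainder: {}
Union (resolvent): {} (empty clause)
Resolvent has 0 literal(s).

0


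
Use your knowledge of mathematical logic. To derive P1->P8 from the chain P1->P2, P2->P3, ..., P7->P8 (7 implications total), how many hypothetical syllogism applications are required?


With 7 implications in a chain connecting 8 propositions:
P1->P2, P2->P3, ..., P7->P8
Steps needed = (number of implications) - 1 = 7 - 1 = 6

6


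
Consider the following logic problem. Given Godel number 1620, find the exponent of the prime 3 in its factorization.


Factorize 1620 by dividing by 3 repeatedly.
Division steps: 3 divides 1620 exactly 4 time(s).
Exponent of 3 = 4

4


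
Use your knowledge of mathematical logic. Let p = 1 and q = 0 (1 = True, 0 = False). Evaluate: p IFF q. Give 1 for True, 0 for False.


p = 1, q = 0
Operation: p IFF q
Evaluate: 1 IFF 0 = 0

0


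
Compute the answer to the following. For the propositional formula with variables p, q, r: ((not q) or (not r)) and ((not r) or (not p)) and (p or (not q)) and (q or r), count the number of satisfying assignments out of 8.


Evaluate all 8 assignments for p, q, r:
p=0, q=0, r=0: 0
p=0, q=0, r=1: 1
p=0, q=1, r=0: 0
p=0, q=1, r=1: 0
p=1, q=0, r=0: 0
p=1, q=0, r=1: 0
p=1, q=1, r=0: 1
p=1, q=1, r=1: 0
Satisfying count = 2

2


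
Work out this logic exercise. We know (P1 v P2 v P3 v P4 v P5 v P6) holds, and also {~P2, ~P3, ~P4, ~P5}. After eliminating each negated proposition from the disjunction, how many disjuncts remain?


Original disjuncts (6): P1, P2, P3, P4, P5, P6
Negated (eliminate): ~P2, ~P3, ~P4, ~P5
Remaining disjuncts: P1, P6
Count = 6 - 4 = 2

2


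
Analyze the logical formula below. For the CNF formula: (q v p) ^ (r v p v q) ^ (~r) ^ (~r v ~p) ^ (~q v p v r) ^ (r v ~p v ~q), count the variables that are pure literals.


Check each variable for pure literal status:
p: mixed (not pure)
q: mixed (not pure)
r: mixed (not pure)
Pure literal count = 0

0


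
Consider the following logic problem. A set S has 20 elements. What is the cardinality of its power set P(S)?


The power set of a set with n elements has 2^n elements.
|P(S)| = 2^20 = 1048576

1048576


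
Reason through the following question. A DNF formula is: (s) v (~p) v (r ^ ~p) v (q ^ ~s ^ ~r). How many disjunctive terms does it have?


A DNF formula is a disjunction of terms (conjunctions).
Terms are separated by v.
Counting the disjuncts: 4 terms.

4


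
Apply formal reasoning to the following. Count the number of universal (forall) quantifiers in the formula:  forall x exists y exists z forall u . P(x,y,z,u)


Quantifier prefix: forall x exists y exists z forall u
Mark each quantifier type:
  U E E U
Universal count = 2, Existential count = 2
Asked for universal (forall) quantifiers: 2

2


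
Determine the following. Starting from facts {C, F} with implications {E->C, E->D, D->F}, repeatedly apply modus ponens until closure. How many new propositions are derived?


Initial facts: {C, F}
Apply modus ponens to closure:
  (no implication fires)
Final known: {C, F}
New propositions: {(none)}
Count = 0

0


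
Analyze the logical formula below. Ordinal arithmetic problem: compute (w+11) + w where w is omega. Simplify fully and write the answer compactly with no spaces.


Compute (w+11) + w.
Ordinal + is associative but NOT commutative; for finite n>0, n + w = w but w + n stays w+n.
(w+11) + w = w + (11+w) = w + w = w*2 (the finite tail 11 is absorbed by the right w).
Result = w*2

w*2


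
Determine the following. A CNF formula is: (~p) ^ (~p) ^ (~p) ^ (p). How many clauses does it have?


A CNF formula is a conjunction of clauses.
Clauses are separated by ^.
Counting the conjuncts: 4 clauses.

4


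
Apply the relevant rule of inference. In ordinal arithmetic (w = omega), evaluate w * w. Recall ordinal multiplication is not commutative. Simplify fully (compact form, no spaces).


Compute w * w.
Ordinal * is associative and left-distributive over +, but NOT commutative; for finite n>1, n*w = w but w*n stays w*n.
w * w = w^2 by definition.
Result = w^2

w^2


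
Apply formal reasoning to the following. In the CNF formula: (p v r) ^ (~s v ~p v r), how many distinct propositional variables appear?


Identify each variable that appears in the formula.
Variables found: p, r, s
Count = 3

3


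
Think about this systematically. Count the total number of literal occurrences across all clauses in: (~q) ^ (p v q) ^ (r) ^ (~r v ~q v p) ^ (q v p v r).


Counting literals in each clause:
Clause 1: 1 literal(s)
Clause 2: 2 literal(s)
Clause 3: 1 literal(s)
Clause 4: 3 literal(s)
Clause 5: 3 literal(s)
Total = 10

10


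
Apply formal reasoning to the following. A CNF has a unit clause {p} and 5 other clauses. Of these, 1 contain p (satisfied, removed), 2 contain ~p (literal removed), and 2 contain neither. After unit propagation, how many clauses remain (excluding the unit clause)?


Satisfied (removed): 1
Shortened (remain): 2
Unchanged (remain): 2
Remaining = 2 + 2 = 4

4


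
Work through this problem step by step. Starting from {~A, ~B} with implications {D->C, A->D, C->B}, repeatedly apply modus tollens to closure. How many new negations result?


Initial negated facts: {~A, ~B}
Apply modus tollens to closure:
  ~B and C->B  =>  ~C
  ~C and D->C  =>  ~D
Final negated: {~A, ~B, ~C, ~D}
New negations: {~C, ~D}
Count = 2

2


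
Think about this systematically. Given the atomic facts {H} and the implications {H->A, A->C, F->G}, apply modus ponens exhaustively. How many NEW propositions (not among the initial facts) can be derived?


Initial facts: {H}
Apply modus ponens to closure:
  H and H->A  =>  A
  A and A->C  =>  C
Final known: {A, C, H}
New propositions: {A, C}
Count = 2

2


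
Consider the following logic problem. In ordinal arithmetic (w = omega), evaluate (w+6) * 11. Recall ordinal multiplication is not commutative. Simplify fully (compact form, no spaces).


Compute (w+6) * 11.
Ordinal * is associative and left-distributive over +, but NOT commutative; for finite n>1, n*w = w but w*n stays w*n.
(w+6) * 11 = (w+6) repeated 11 times. Each intermediate +6 is absorbed by the following w; only the last survives: w*11+6.
Result = w*11+6

w*11+6


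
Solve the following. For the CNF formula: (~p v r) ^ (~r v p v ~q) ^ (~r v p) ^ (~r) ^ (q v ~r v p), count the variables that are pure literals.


Check each variable for pure literal status:
p: mixed (not pure)
q: mixed (not pure)
r: mixed (not pure)
Pure literal count = 0

0


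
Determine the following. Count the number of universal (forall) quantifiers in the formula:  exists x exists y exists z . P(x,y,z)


Quantifier prefix: exists x exists y exists z
Mark each quantifier type:
  E E E
Universal count = 0, Existential count = 3
Asked for universal (forall) quantifiers: 0

0


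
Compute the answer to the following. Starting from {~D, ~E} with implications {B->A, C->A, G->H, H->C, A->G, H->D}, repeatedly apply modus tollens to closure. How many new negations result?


Initial negated facts: {~D, ~E}
Apply modus tollens to closure:
  ~D and H->D  =>  ~H
  ~H and G->H  =>  ~G
  ~G and A->G  =>  ~A
  ~A and B->A  =>  ~B
  ~A and C->A  =>  ~C
Final negated: {~A, ~B, ~C, ~D, ~E, ~G, ~H}
New negations: {~A, ~B, ~C, ~G, ~H}
Count = 5

5


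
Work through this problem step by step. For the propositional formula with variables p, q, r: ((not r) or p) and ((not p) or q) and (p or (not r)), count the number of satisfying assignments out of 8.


Evaluate all 8 assignments for p, q, r:
p=0, q=0, r=0: 1
p=0, q=0, r=1: 0
p=0, q=1, r=0: 1
p=0, q=1, r=1: 0
p=1, q=0, r=0: 0
p=1, q=0, r=1: 0
p=1, q=1, r=0: 1
p=1, q=1, r=1: 1
Satisfying count = 4

4


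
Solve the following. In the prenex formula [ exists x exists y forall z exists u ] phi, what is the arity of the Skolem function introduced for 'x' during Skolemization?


Quantifier prefix: exists x exists y forall z exists u
'x' is existentially quantified at position 1.
No universal quantifiers precede it.
Skolem function arity = 0 (a Skolem constant)

0


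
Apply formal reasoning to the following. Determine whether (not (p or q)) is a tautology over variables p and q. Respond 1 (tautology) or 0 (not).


Check all 4 assignments:
p=0, q=0: 1
p=0, q=1: 0
p=1, q=0: 0
p=1, q=1: 0
Satisfying count = 1/4.
Tautology iff count = 4: no.

0


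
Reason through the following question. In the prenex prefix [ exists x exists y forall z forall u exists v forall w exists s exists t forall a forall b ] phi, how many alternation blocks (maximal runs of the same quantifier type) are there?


Quantifier-type sequence: E E A A E A E E A A  (A=forall, E=exists)
Group into maximal same-type runs:
  Ex2 | Ax2 | Ex1 | Ax1 | Ex2 | Ax2
Number of blocks = 6

6


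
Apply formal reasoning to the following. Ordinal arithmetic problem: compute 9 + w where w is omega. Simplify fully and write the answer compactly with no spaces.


Compute 9 + w.
Ordinal + is associative but NOT commutative; for finite n>0, n + w = w but w + n stays w+n.
Any finite left addend is absorbed by w on the right: 9 + w = w.
Result = w

w


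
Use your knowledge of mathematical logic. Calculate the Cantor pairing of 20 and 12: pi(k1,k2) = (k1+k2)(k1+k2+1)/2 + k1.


k1 + k2 = 32
(k1+k2)(k1+k2+1)/2 = 32 * 33 / 2 = 528
pi = 528 + 20 = 548

548


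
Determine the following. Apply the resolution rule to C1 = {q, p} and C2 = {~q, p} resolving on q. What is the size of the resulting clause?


Remove q from C1 and ~q from C2.
C1 remainder: {p}
C2 remainder: {p}
Union (resolvent): {p}
Resolvent has 1 literal(s).

1


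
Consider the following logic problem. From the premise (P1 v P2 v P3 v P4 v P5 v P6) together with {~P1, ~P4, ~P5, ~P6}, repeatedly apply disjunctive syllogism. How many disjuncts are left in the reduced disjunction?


Original disjuncts (6): P1, P2, P3, P4, P5, P6
Negated (eliminate): ~P1, ~P4, ~P5, ~P6
Remaining disjuncts: P2, P3
Count = 6 - 4 = 2

2


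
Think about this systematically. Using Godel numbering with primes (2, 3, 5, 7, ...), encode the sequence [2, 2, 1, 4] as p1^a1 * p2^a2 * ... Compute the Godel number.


Encode each element as an exponent of the corresponding prime:
  2^2 = 4
  3^2 = 9
  5^1 = 5
  7^4 = 2401
Product = 4 * 9 * 5 * 2401 = 432180

432180


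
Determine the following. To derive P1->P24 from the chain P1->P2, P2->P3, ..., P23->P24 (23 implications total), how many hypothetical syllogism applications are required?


With 23 implications in a chain connecting 24 propositions:
P1->P2, P2->P3, ..., P23->P24
Steps needed = (number of implications) - 1 = 23 - 1 = 22

22


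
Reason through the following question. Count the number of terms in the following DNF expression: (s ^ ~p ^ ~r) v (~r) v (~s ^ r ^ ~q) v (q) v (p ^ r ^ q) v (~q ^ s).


A DNF formula is a disjunction of terms (conjunctions).
Terms are separated by v.
Counting the disjuncts: 6 terms.

6


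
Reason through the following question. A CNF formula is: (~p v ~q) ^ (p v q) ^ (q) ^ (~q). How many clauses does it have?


A CNF formula is a conjunction of clauses.
Clauses are separated by ^.
Counting the conjuncts: 4 clauses.

4


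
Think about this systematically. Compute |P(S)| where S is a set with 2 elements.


The power set of a set with n elements has 2^n elements.
|P(S)| = 2^2 = 4

4


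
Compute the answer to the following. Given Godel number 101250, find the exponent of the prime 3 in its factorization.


Factorize 101250 by dividing by 3 repeatedly.
Division steps: 3 divides 101250 exactly 4 time(s).
Exponent of 3 = 4

4


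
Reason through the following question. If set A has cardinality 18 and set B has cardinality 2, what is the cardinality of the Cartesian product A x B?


The Cartesian product A x B contains all ordered pairs (a, b).
|A x B| = |A| * |B| = 18 * 2 = 36

36


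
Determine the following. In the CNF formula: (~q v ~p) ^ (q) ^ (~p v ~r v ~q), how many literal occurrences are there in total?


Counting literals in each clause:
Clause 1: 2 literal(s)
Clause 2: 1 literal(s)
Clause 3: 3 literal(s)
Total = 6

6


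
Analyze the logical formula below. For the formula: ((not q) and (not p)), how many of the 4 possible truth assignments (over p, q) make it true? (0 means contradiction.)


Check all 4 assignments:
p=0, q=0: 1
p=0, q=1: 0
p=1, q=0: 0
p=1, q=1: 0
Count of True = 1

1


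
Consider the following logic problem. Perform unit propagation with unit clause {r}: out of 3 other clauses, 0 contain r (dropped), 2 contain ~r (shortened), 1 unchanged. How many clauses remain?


Satisfied (removed): 0
Shortened (remain): 2
Unchanged (remain): 1
Remaining = 2 + 1 = 3

3


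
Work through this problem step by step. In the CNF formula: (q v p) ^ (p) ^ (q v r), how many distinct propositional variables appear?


Identify each variable that appears in the formula.
Variables found: p, q, r
Count = 3

3


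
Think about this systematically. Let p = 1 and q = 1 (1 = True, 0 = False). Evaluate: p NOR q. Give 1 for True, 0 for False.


p = 1, q = 1
Operation: p NOR q
Evaluate: 1 NOR 1 = 0

0


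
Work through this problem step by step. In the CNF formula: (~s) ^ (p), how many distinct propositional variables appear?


Identify each variable that appears in the formula.
Variables found: p, s
Count = 2

2


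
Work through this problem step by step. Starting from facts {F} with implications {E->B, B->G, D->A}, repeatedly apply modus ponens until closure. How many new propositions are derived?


Initial facts: {F}
Apply modus ponens to closure:
  (no implication fires)
Final known: {F}
New propositions: {(none)}
Count = 0

0


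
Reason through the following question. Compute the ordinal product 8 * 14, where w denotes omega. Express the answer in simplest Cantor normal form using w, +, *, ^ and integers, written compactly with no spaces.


Compute 8 * 14.
Ordinal * is associative and left-distributive over +, but NOT commutative; for finite n>1, n*w = w but w*n stays w*n.
Both finite; ordinal * agrees with natural *: 8 * 14 = 112.
Result = 112

112


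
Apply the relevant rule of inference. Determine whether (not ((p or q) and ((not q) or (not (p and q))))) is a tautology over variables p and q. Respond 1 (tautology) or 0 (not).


Check all 4 assignments:
p=0, q=0: 1
p=0, q=1: 0
p=1, q=0: 0
p=1, q=1: 1
Satisfying count = 2/4.
Tautology iff count = 4: no.

0


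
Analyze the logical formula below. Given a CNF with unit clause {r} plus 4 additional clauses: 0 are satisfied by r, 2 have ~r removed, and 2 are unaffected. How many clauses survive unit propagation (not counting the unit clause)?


Satisfied (removed): 0
Shortened (remain): 2
Unchanged (remain): 2
Remaining = 2 + 2 = 4

4


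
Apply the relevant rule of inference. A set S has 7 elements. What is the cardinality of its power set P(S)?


The power set of a set with n elements has 2^n elements.
|P(S)| = 2^7 = 128

128


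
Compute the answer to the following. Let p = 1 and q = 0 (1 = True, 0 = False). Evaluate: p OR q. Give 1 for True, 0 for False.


p = 1, q = 0
Operation: p OR q
Evaluate: 1 OR 0 = 1

1


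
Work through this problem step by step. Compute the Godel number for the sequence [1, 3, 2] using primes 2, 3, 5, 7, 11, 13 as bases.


Encode each element as an exponent of the corresponding prime:
  2^1 = 2
  3^3 = 27
  5^2 = 25
Product = 2 * 27 * 25 = 1350

1350


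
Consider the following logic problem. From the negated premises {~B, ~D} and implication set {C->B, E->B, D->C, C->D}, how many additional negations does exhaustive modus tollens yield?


Initial negated facts: {~B, ~D}
Apply modus tollens to closure:
  ~B and C->B  =>  ~C
  ~B and E->B  =>  ~E
Final negated: {~B, ~C, ~D, ~E}
New negations: {~C, ~E}
Count = 2

2


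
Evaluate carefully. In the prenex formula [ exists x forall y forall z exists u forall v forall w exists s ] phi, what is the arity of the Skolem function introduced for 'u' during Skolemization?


Quantifier prefix: exists x forall y forall z exists u forall v forall w exists s
'u' is existentially quantified at position 4.
Universal variables preceding it: y, z
Skolem function arity = 2

2


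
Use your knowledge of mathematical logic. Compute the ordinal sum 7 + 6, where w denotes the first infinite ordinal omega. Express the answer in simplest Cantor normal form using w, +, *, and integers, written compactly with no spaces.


Compute 7 + 6.
Ordinal + is associative but NOT commutative; for finite n>0, n + w = w but w + n stays w+n.
Both operands finite; ordinal + agrees with natural +: 7 + 6 = 13.
Result = 13

13


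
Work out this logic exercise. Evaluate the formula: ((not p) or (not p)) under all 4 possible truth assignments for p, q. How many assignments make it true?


Check all 4 assignments:
p=0, q=0: 1
p=0, q=1: 1
p=1, q=0: 0
p=1, q=1: 0
Count of True = 2

2


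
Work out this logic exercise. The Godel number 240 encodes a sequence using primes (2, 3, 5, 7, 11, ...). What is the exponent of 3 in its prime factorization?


Factorize 240 by dividing by 3 repeatedly.
Division steps: 3 divides 240 exactly 1 time(s).
Exponent of 3 = 1

1


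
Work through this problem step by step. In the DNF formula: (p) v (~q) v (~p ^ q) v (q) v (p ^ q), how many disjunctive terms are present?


A DNF formula is a disjunction of terms (conjunctions).
Terms are separated by v.
Counting the disjuncts: 5 terms.

5


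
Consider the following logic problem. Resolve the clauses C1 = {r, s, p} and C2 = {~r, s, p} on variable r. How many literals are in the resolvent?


Remove r from C1 and ~r from C2.
C1 remainder: {s, p}
C2 remainder: {s, p}
Union (resolvent): {p, s}
Resolvent has 2 literal(s).

2


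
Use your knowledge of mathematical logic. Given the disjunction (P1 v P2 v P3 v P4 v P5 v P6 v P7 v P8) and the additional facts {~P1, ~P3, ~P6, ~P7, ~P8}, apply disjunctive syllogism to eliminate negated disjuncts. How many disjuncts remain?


Original disjuncts (8): P1, P2, P3, P4, P5, P6, P7, P8
Negated (eliminate): ~P1, ~P3, ~P6, ~P7, ~P8
Remaining disjuncts: P2, P4, P5
Count = 8 - 5 = 3

3


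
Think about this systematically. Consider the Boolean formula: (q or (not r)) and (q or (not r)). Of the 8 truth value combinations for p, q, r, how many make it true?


Evaluate all 8 assignments for p, q, r:
p=0, q=0, r=0: 1
p=0, q=0, r=1: 0
p=0, q=1, r=0: 1
p=0, q=1, r=1: 1
p=1, q=0, r=0: 1
p=1, q=0, r=1: 0
p=1, q=1, r=0: 1
p=1, q=1, r=1: 1
Satisfying count = 6

6


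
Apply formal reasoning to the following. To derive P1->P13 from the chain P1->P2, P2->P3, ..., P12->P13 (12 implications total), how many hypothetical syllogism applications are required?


With 12 implications in a chain connecting 13 propositions:
P1->P2, P2->P3, ..., P12->P13
Steps needed = (number of implications) - 1 = 12 - 1 = 11

11


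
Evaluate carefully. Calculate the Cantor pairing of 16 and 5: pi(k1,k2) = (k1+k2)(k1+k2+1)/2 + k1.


k1 + k2 = 21
(k1+k2)(k1+k2+1)/2 = 21 * 22 / 2 = 231
pi = 231 + 16 = 247

247


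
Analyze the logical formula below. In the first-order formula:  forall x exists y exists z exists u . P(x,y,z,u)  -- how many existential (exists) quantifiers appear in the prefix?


Quantifier prefix: forall x exists y exists z exists u
Mark each quantifier type:
  U E E E
Universal count = 1, Existential count = 3
Asked for existential (exists) quantifiers: 3

3


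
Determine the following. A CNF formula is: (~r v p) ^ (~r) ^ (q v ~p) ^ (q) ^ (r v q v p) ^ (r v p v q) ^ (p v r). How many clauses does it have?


A CNF formula is a conjunction of clauses.
Clauses are separated by ^.
Counting the conjuncts: 7 clauses.

7


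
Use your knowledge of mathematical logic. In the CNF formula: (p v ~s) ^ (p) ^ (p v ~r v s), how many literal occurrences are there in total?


Counting literals in each clause:
Clause 1: 2 literal(s)
Clause 2: 1 literal(s)
Clause 3: 3 literal(s)
Total = 6

6


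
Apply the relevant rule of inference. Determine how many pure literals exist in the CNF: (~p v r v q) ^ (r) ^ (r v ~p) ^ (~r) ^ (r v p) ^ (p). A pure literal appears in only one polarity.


Check each variable for pure literal status:
p: mixed (not pure)
q: pure positive
r: mixed (not pure)
Pure literal count = 1

1


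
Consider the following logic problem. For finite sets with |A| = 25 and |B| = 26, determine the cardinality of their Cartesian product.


The Cartesian product A x B contains all ordered pairs (a, b).
|A x B| = |A| * |B| = 25 * 26 = 650

650


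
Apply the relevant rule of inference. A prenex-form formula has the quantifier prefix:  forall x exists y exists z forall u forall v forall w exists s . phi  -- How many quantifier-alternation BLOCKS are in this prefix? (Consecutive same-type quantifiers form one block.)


Quantifier-type sequence: A E E A A A E  (A=forall, E=exists)
Group into maximal same-type runs:
  Ax1 | Ex2 | Ax3 | Ex1
Number of blocks = 4

4


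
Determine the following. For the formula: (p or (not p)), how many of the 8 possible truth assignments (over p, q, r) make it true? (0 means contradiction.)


Check all 8 assignments:
p=0, q=0, r=0: 1
p=0, q=0, r=1: 1
p=0, q=1, r=0: 1
p=0, q=1, r=1: 1
p=1, q=0, r=0: 1
p=1, q=0, r=1: 1
p=1, q=1, r=0: 1
p=1, q=1, r=1: 1
Count of True = 8

8


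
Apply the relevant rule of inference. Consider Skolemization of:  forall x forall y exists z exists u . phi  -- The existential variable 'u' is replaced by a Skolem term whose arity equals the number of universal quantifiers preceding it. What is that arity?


Quantifier prefix: forall x forall y exists z exists u
'u' is existentially quantified at position 4.
Universal variables preceding it: x, y
Skolem function arity = 2

2


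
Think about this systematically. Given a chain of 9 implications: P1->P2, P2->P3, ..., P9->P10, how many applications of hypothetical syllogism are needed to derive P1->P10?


With 9 implications in a chain connecting 10 propositions:
P1->P2, P2->P3, ..., P9->P10
Steps needed = (number of implications) - 1 = 9 - 1 = 8

8


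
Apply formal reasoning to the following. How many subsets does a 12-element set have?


The power set of a set with n elements has 2^n elements.
|P(S)| = 2^12 = 4096

4096


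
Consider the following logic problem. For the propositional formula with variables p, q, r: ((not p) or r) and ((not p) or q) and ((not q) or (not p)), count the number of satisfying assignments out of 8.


Evaluate all 8 assignments for p, q, r:
p=0, q=0, r=0: 1
p=0, q=0, r=1: 1
p=0, q=1, r=0: 1
p=0, q=1, r=1: 1
p=1, q=0, r=0: 0
p=1, q=0, r=1: 0
p=1, q=1, r=0: 0
p=1, q=1, r=1: 0
Satisfying count = 4

4


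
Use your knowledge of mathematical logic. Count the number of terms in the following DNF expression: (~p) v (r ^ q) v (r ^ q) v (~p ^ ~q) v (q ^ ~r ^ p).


A DNF formula is a disjunction of terms (conjunctions).
Terms are separated by v.
Counting the disjuncts: 5 terms.

5


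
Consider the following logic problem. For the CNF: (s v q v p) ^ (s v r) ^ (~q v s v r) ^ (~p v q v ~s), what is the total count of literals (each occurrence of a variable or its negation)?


Counting literals in each clause:
Clause 1: 3 literal(s)
Clause 2: 2 literal(s)
Clause 3: 3 literal(s)
Clause 4: 3 literal(s)
Total = 11

11


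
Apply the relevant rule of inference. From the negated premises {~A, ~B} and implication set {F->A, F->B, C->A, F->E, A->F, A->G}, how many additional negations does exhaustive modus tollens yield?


Initial negated facts: {~A, ~B}
Apply modus tollens to closure:
  ~A and F->A  =>  ~F
  ~A and C->A  =>  ~C
Final negated: {~A, ~B, ~C, ~F}
New negations: {~C, ~F}
Count = 2

2


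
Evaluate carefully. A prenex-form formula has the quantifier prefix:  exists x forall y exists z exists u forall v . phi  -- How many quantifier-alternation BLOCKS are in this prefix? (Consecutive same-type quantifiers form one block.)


Quantifier-type sequence: E A E E A  (A=forall, E=exists)
Group into maximal same-type runs:
  Ex1 | Ax1 | Ex2 | Ax1
Number of blocks = 4

4


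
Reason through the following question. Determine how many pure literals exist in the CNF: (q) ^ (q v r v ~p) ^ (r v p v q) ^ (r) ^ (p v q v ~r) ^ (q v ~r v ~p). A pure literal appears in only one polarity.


Check each variable for pure literal status:
p: mixed (not pure)
q: pure positive
r: mixed (not pure)
Pure literal count = 1

1


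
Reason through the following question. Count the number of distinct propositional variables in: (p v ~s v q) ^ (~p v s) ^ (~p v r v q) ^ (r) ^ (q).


Identify each variable that appears in the formula.
Variables found: p, q, r, s
Count = 4

4


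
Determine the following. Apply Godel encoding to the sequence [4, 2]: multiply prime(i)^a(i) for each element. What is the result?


Encode each element as an exponent of the corresponding prime:
  2^4 = 16
  3^2 = 9
Product = 16 * 9 = 144

144


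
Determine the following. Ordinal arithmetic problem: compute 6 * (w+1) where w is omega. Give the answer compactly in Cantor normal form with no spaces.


Compute 6 * (w+1).
Ordinal * is associative and left-distributive over +, but NOT commutative; for finite n>1, n*w = w but w*n stays w*n.
By left-distributivity: 6 * (w+1) = 6*w + 6*1 = w + 6 = w+6.
Result = w+6

w+6


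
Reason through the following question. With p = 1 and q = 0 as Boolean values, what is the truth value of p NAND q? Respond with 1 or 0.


p = 1, q = 0
Operation: p NAND q
Evaluate: 1 NAND 0 = 1

1


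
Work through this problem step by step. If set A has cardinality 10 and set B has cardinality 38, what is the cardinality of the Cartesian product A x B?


The Cartesian product A x B contains all ordered pairs (a, b).
|A x B| = |A| * |B| = 10 * 38 = 380

380


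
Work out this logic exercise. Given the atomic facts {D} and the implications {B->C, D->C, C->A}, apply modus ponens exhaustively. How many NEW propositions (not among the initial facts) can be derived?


Initial facts: {D}
Apply modus ponens to closure:
  D and D->C  =>  C
  C and C->A  =>  A
Final known: {A, C, D}
New propositions: {A, C}
Count = 2

2


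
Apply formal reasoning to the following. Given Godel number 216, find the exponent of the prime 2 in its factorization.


Factorize 216 by dividing by 2 repeatedly.
Division steps: 2 divides 216 exactly 3 time(s).
Exponent of 2 = 3

3


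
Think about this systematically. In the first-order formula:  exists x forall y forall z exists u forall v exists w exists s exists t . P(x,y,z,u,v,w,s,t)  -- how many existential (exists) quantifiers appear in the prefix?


Quantifier prefix: exists x forall y forall z exists u forall v exists w exists s exists t
Mark each quantifier type:
  E U U E U E E E
Universal count = 3, Existential count = 5
Asked for existential (exists) quantifiers: 5

5


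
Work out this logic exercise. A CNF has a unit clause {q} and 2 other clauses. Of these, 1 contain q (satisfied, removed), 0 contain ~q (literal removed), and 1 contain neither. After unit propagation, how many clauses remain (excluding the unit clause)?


Satisfied (removed): 1
Shortened (remain): 0
Unchanged (remain): 1
Remaining = 0 + 1 = 1

1


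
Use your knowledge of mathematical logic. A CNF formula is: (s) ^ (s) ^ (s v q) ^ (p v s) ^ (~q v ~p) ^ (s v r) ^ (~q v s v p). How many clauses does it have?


A CNF formula is a conjunction of clauses.
Clauses are separated by ^.
Counting the conjuncts: 7 clauses.

7


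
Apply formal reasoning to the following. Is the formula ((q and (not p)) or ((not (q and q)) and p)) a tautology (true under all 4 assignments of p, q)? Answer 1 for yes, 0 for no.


Check all 4 assignments:
p=0, q=0: 0
p=0, q=1: 1
p=1, q=0: 1
p=1, q=1: 0
Satisfying count = 2/4.
Tautology iff count = 4: no.

0


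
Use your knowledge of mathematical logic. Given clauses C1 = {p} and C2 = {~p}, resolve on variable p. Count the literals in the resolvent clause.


Remove p from C1 and ~p from C2.
C1 remainder: {}
C2 remainder: {}
Union (resolvent): {} (empty clause)
Resolvent has 0 literal(s).

0


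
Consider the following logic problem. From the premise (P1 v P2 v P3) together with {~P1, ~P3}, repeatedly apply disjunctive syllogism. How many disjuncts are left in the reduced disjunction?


Original disjuncts (3): P1, P2, P3
Negated (eliminate): ~P1, ~P3
Remaining disjuncts: P2
Count = 3 - 2 = 1

1


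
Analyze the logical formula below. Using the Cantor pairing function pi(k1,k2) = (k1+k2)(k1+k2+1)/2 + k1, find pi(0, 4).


k1 + k2 = 4
(k1+k2)(k1+k2+1)/2 = 4 * 5 / 2 = 10
pi = 10 + 0 = 10

10


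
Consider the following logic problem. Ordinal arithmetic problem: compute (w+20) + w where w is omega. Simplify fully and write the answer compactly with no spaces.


Compute (w+20) + w.
Ordinal + is associative but NOT commutative; for finite n>0, n + w = w but w + n stays w+n.
(w+20) + w = w + (20+w) = w + w = w*2 (the finite tail 20 is absorbed by the right w).
Result = w*2

w*2


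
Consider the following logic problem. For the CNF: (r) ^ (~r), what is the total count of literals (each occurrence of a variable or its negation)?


Counting literals in each clause:
Clause 1: 1 literal(s)
Clause 2: 1 literal(s)
Total = 2

2


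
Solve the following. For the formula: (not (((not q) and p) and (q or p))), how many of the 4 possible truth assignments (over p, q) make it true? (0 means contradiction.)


Check all 4 assignments:
p=0, q=0: 1
p=0, q=1: 1
p=1, q=0: 0
p=1, q=1: 1
Count of True = 3

3


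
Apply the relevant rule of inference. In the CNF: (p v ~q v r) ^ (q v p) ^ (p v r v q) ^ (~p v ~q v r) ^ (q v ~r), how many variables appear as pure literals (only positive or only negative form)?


Check each variable for pure literal status:
p: mixed (not pure)
q: mixed (not pure)
r: mixed (not pure)
Pure literal count = 0

0


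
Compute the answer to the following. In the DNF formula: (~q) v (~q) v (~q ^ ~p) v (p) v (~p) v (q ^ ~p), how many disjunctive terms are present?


A DNF formula is a disjunction of terms (conjunctions).
Terms are separated by v.
Counting the disjuncts: 6 terms.

6


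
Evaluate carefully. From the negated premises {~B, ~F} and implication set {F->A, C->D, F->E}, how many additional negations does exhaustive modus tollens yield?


Initial negated facts: {~B, ~F}
Apply modus tollens to closure:
  (no implication fires)
Final negated: {~B, ~F}
New negations: {(none)}
Count = 0

0


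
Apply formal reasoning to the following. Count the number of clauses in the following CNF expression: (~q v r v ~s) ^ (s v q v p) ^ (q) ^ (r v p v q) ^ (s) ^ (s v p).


A CNF formula is a conjunction of clauses.
Clauses are separated by ^.
Counting the conjuncts: 6 clauses.

6


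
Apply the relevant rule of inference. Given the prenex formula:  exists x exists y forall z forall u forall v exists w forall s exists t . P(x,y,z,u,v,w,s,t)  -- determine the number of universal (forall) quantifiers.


Quantifier prefix: exists x exists y forall z forall u forall v exists w forall s exists t
Mark each quantifier type:
  E E U U U E U E
Universal count = 4, Existential count = 4
Asked for universal (forall) quantifiers: 4

4


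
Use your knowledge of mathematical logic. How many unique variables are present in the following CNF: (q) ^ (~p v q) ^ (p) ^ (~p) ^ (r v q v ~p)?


Identify each variable that appears in the formula.
Variables found: p, q, r
Count = 3

3
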